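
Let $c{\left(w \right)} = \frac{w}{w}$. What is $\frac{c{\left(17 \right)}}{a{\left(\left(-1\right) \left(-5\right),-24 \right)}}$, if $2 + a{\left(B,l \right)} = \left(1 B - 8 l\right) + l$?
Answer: $\frac{1}{171} \approx 0.005848$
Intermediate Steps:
$a{\left(B,l \right)} = -2 + B - 7 l$ ($a{\left(B,l \right)} = -2 + \left(\left(1 B - 8 l\right) + l\right) = -2 + \left(\left(B - 8 l\right) + l\right) = -2 + \left(B - 7 l\right) = -2 + B - 7 l$)
$c{\left(w \right)} = 1$
$\frac{c{\left(17 \right)}}{a{\left(\left(-1\right) \left(-5\right),-24 \right)}} = 1 \frac{1}{-2 - -5 - -168} = 1 \frac{1}{-2 + 5 + 168} = 1 \cdot \frac{1}{171} = \frac{1}{171}$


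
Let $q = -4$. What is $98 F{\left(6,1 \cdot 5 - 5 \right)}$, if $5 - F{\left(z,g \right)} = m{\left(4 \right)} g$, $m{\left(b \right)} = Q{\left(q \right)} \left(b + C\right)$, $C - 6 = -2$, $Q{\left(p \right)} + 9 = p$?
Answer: $490$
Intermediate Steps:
$Q{\left(p \right)} = -9 + p$
$C = 4$ ($C = 6 - 2 = 4$)
$m{\left(b \right)} = -52 - 13 b$ ($m{\left(b \right)} = \left(-9 - 4\right) \left(b + 4\right) = - 13 \left(4 + b\right) = -52 - 13 b$)
$F{\left(z,g \right)} = 5 + 104 g$ ($F{\left(z,g \right)} = 5 - \left(-52 - 52\right) g = 5 - - 104 g = 5 + 104 g$)
$98 F{\left(6,1 \cdot 5 - 5 \right)} = 98 \left(5 + 104 \left(1 \cdot 5 - 5\right)\right) = 98 \left(5 + 104 \left(5 - 5\right)\right) = 98 \left(5 + 104 \cdot 0\right) = 98 \left(5 + 0\right) = 98 \cdot 5 = 490$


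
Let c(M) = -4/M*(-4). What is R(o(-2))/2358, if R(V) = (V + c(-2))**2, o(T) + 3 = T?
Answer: 169/2358 ≈ 0.071671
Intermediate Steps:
o(T) = -3 + T
c(M) = 16/M
R(V) = (-8 + V)**2 (R(V) = (V + 16/(-2))**2 = (V + 16*(-1/2))**2 = (V - 8)**2 = (-8 + V)**2)
R(o(-2))/2358 = (-8 + (-3 - 2))**2/2358 = (-8 - 5)**2*(1/2358) = (-13)**2*(1/2358) = 169*(1/2358) = 169/2358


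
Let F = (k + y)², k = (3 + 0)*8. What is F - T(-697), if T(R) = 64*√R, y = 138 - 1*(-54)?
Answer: 46656 - 64*I*√697 ≈ 46656.0 - 1689.6*I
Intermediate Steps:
y = 192 (y = 138 + 54 = 192)
k = 24 (k = 3*8 = 24)
F = 46656 (F = (24 + 192)² = 216² = 46656)
F - T(-697) = 46656 - 64*√(-697) = 46656 - 64*I*√697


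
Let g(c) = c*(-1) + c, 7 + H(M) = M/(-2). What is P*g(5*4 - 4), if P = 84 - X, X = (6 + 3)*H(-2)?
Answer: 0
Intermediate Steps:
H(M) = -7 - M/2 (H(M) = -7 + M/(-2) = -7 + M*(-1/2) = -7 - M/2)
X = -54 (X = (6 + 3)*(-7 - 1/2*(-2)) = 9*(-7 + 1) = 9*(-6) = -54)
g(c) = 0 (g(c) = -c + c = 0)
P = 138 (P = 84 - 1*(-54) = 84 + 54 = 138)
P*g(5*4 - 4) = 138*0 = 0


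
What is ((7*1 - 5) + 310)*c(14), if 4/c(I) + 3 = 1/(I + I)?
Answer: -34944/83 ≈ -421.01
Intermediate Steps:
c(I) = 4/(-3 + 1/(2*I)) (c(I) = 4/(-3 + 1/(I + I)) = 4/(-3 + 1/(2*I)))
((7*1 - 5) + 310)*c(14) = ((7*1 - 5) + 310)*(-8*14/(-1 + 6*14)) = ((7 - 5) + 310)*(-8*14/(-1 + 84)) = (2 + 310)*(-8*14/83) = 312*(-8*14*1/83) = 312*(-112/83) = -34944/83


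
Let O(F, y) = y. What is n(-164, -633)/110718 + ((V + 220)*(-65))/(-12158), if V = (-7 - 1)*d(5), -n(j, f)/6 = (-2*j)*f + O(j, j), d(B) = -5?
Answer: 1419071102/112175787 ≈ 12.650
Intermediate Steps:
n(j, f) = -6*j + 12*f*j (n(j, f) = -6*((-2*j)*f + j) = -6*(-2*f*j + j) = -6*(j - 2*f*j) = -6*j + 12*f*j)
V = 40 (V = (-7 - 1)*(-5) = -8*(-5) = 40)
n(-164, -633)/110718 + ((V + 220)*(-65))/(-12158) = (6*(-164)*(-1 + 2*(-633)))/110718 + ((40 + 220)*(-65))/(-12158) = (6*(-164)*(-1 - 1266))*(1/110718) + (260*(-65))*(-1/12158) = (6*(-164)*(-1267))*(1/110718) - 16900*(-1/12158) = 1246728*(1/110718) + 8450/6079 = 207788/18453 + 8450/6079 = 1419071102/112175787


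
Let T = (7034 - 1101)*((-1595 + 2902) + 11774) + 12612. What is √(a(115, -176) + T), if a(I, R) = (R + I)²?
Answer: √77625906 ≈ 8810.6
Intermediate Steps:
a(I, R) = (I + R)²
T = 77622185 (T = 5933*(1307 + 11774) + 12612 = 5933*13081 + 12612 = 77609573 + 12612 = 77622185)
√(a(115, -176) + T) = √((115 - 176)² + 77622185) = √((-61)² + 77622185) = √(3721 + 77622185) = √77625906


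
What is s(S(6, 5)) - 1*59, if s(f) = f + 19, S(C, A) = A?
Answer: -35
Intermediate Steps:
s(f) = 19 + f
s(S(6, 5)) - 1*59 = (19 + 5) - 1*59 = 24 - 59 = -35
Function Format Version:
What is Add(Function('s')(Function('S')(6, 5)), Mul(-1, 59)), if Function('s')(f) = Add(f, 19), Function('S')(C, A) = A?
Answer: -35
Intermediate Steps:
Function('s')(f) = Add(19, f)
Add(Function('s')(Function('S')(6, 5)), Mul(-1, 59)) = Add(Add(19, 5), Mul(-1, 59)) = Add(24, -59) = -35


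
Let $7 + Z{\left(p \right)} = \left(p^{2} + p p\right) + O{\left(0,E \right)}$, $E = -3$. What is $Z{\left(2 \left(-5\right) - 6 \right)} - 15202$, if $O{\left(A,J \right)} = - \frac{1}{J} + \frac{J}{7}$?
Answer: $- \frac{308639}{21} \approx -14697.0$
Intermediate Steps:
$O{\left(A,J \right)} = - \frac{1}{J} + \frac{J}{7}$ ($O{\left(A,J \right)} = - \frac{1}{J} + J \frac{1}{7} = - \frac{1}{J} + \frac{J}{7}$)
$Z{\left(p \right)} = - \frac{149}{21} + 2 p^{2}$ ($Z{\left(p \right)} = -7 + \left(\left(p^{2} + p p\right) + \left(- \frac{1}{-3} + \frac{1}{7} \left(-3\right)\right)\right) = -7 + \left(\left(p^{2} + p^{2}\right) - \frac{2}{21}\right) = -7 + \left(2 p^{2} + \left(\frac{1}{3} - \frac{3}{7}\right)\right) = -7 + \left(2 p^{2} - \frac{2}{21}\right) = -7 + \left(- \frac{2}{21} + 2 p^{2}\right) = - \frac{149}{21} + 2 p^{2}$)
$Z{\left(2 \left(-5\right) - 6 \right)} - 15202 = \left(- \frac{149}{21} + 2 \left(2 \left(-5\right) - 6\right)^{2}\right) - 15202 = \left(- \frac{149}{21} + 2 \left(-10 - 6\right)^{2}\right) - 15202 = \left(- \frac{149}{21} + 2 \left(-16\right)^{2}\right) - 15202 = \left(- \frac{149}{21} + 2 \cdot 256\right) - 15202 = \left(- \frac{149}{21} + 512\right) - 15202 = \frac{10603}{21} - 15202 = - \frac{308639}{21}$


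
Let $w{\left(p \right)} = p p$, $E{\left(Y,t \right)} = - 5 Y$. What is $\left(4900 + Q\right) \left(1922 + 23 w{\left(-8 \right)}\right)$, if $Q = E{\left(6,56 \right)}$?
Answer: $16528780$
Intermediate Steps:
$Q = -30$ ($Q = \left(-5\right) 6 = -30$)
$w{\left(p \right)} = p^{2}$
$\left(4900 + Q\right) \left(1922 + 23 w{\left(-8 \right)}\right) = \left(4900 - 30\right) \left(1922 + 23 \left(-8\right)^{2}\right) = 4870 \left(1922 + 23 \cdot 64\right) = 4870 \left(1922 + 1472\right) = 4870 \cdot 3394 = 16528780$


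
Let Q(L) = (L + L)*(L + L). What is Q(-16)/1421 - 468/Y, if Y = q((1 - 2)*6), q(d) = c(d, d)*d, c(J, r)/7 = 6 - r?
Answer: 4687/2842 ≈ 1.6492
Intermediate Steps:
c(J, r) = 42 - 7*r (c(J, r) = 7*(6 - r) = 42 - 7*r)
q(d) = d*(42 - 7*d) (q(d) = (42 - 7*d)*d = d*(42 - 7*d))
Y = -504 (Y = 7*((1 - 2)*6)*(6 - (1 - 2)*6) = 7*(-1*6)*(6 - (-1)*6) = 7*(-6)*(6 - 1*(-6)) = 7*(-6)*(6 + 6) = 7*(-6)*12 = -504)
Q(L) = 4*L² (Q(L) = (2*L)*(2*L) = 4*L²)
Q(-16)/1421 - 468/Y = (4*(-16)²)/1421 - 468/(-504) = (4*256)*(1/1421) - 468*(-1/504) = 1024*(1/1421) + 13/14 = 1024/1421 + 13/14 = 4687/2842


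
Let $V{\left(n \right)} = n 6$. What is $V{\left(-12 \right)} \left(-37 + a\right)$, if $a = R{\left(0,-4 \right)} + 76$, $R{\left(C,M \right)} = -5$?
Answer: $-2448$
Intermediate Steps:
$a = 71$ ($a = -5 + 76 = 71$)
$V{\left(n \right)} = 6 n$
$V{\left(-12 \right)} \left(-37 + a\right) = 6 \left(-12\right) \left(-37 + 71\right) = \left(-72\right) 34 = -2448$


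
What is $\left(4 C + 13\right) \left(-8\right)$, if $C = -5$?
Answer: $56$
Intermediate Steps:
$\left(4 C + 13\right) \left(-8\right) = \left(4 \left(-5\right) + 13\right) \left(-8\right) = \left(-20 + 13\right) \left(-8\right) = \left(-7\right) \left(-8\right) = 56$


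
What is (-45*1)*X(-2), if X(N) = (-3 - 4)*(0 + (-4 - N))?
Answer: -630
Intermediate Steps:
X(N) = 28 + 7*N (X(N) = -7*(-4 - N) = 28 + 7*N)
(-45*1)*X(-2) = (-45*1)*(28 + 7*(-2)) = -45*(28 - 14) = -45*14 = -630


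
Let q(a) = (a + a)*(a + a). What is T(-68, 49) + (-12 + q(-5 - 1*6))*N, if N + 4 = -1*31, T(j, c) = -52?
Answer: -16572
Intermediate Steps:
N = -35 (N = -4 - 1*31 = -4 - 31 = -35)
q(a) = 4*a² (q(a) = (2*a)*(2*a) = 4*a²)
T(-68, 49) + (-12 + q(-5 - 1*6))*N = -52 + (-12 + 4*(-5 - 1*6)²)*(-35) = -52 + (-12 + 4*(-5 - 6)²)*(-35) = -52 + (-12 + 4*(-11)²)*(-35) = -52 + (-12 + 4*121)*(-35) = -52 + (-12 + 484)*(-35) = -52 + 472*(-35) = -52 - 16520 = -16572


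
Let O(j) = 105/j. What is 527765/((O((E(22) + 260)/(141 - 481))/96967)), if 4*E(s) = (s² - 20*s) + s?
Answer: -47563380137/120 ≈ -3.9636e+8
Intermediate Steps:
E(s) = -19*s/4 + s²/4 (E(s) = ((s² - 20*s) + s)/4 = (s² - 19*s)/4 = -19*s/4 + s²/4)
O(j) = 105/j
527765/((O((E(22) + 260)/(141 - 481))/96967)) = 527765/(((105/((((¼)*22*(-19 + 22) + 260)/(141 - 481))))/96967)) = 527765/(((105/((((¼)*22*3 + 260)/(-340))))*(1/96967))) = 527765/(((105/(((33/2 + 260)*(-1/340))))*(1/96967))) = 527765/(((105/(((553/2)*(-1/340))))*(1/96967))) = 527765/(((105/(-553/680))*(1/96967))) = 527765/(((105*(-680/553))*(1/96967))) = 527765/((-10200/79*1/96967)) = 527765/(-10200/7660393) = 527765*(-7660393/10200) = -47563380137/120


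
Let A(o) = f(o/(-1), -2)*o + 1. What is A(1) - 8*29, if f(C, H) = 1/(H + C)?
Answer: -694/3 ≈ -231.33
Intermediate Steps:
f(C, H) = 1/(C + H)
A(o) = 1 + o/(-2 - o) (A(o) = o/(o/(-1) - 2) + 1 = o/(o*(-1) - 2) + 1 = o/(-o - 2) + 1 = o/(-2 - o) + 1 = 1 + o/(-2 - o))
A(1) - 8*29 = 2/(2 + 1) - 8*29 = 2/3 - 232 = 2*(⅓) - 232 = ⅔ - 232 = -694/3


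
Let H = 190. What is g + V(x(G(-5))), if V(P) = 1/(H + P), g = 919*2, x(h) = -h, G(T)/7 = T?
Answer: 413551/225 ≈ 1838.0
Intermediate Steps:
G(T) = 7*T
g = 1838
V(P) = 1/(190 + P)
g + V(x(G(-5))) = 1838 + 1/(190 - 7*(-5)) = 1838 + 1/(190 - 1*(-35)) = 1838 + 1/(190 + 35) = 1838 + 1/225 = 413551/225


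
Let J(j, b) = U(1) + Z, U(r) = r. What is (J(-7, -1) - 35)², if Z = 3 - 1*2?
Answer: 1089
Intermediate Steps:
Z = 1 (Z = 3 - 2 = 1)
J(j, b) = 2 (J(j, b) = 1 + 1 = 2)
(J(-7, -1) - 35)² = (2 - 35)² = (-33)² = 1089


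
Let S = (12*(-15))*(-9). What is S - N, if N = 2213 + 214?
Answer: -807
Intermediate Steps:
S = 1620 (S = -180*(-9) = 1620)
N = 2427
S - N = 1620 - 1*2427 = 1620 - 2427 = -807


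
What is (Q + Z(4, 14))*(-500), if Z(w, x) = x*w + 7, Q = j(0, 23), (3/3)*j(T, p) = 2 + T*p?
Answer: -32500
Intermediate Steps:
j(T, p) = 2 + T*p
Q = 2 (Q = 2 + 0*23 = 2 + 0 = 2)
Z(w, x) = 7 + w*x (Z(w, x) = w*x + 7 = 7 + w*x)
(Q + Z(4, 14))*(-500) = (2 + (7 + 4*14))*(-500) = (2 + (7 + 56))*(-500) = (2 + 63)*(-500) = 65*(-500) = -32500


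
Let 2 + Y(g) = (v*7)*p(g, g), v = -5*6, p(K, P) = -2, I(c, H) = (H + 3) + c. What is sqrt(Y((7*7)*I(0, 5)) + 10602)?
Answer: 2*sqrt(2755) ≈ 104.98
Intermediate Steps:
I(c, H) = 3 + H + c (I(c, H) = (3 + H) + c = 3 + H + c)
v = -30
Y(g) = 418 (Y(g) = -2 - 30*7*(-2) = -2 - 210*(-2) = -2 + 420 = 418)
sqrt(Y((7*7)*I(0, 5)) + 10602) = sqrt(418 + 10602) = sqrt(11020) = 2*sqrt(2755)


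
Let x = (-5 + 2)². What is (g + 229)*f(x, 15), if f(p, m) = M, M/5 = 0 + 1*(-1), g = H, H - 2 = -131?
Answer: -500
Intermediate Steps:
H = -129 (H = 2 - 131 = -129)
x = 9 (x = (-3)² = 9)
g = -129
M = -5 (M = 5*(0 + 1*(-1)) = 5*(0 - 1) = 5*(-1) = -5)
f(p, m) = -5
(g + 229)*f(x, 15) = (-129 + 229)*(-5) = 100*(-5) = -500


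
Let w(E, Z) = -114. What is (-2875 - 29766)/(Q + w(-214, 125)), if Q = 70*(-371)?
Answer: 32641/26084 ≈ 1.2514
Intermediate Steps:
Q = -25970
(-2875 - 29766)/(Q + w(-214, 125)) = (-2875 - 29766)/(-25970 - 114) = -32641/(-26084) = -32641*(-1/26084) = 32641/26084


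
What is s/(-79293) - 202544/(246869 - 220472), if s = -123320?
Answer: -4268347784/697699107 ≈ -6.1178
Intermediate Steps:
s/(-79293) - 202544/(246869 - 220472) = -123320/(-79293) - 202544/(246869 - 220472) = -123320*(-1/79293) - 202544/26397 = 123320/79293 - 202544*1/26397 = 123320/79293 - 202544/26397 = -4268347784/697699107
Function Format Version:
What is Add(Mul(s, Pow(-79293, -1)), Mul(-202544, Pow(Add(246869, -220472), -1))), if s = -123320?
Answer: Rational(-4268347784, 697699107) ≈ -6.1178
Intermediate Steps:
Add(Mul(s, Pow(-79293, -1)), Mul(-202544, Pow(Add(246869, -220472), -1))) = Add(Mul(-123320, Pow(-79293, -1)), Mul(-202544, Pow(Add(246869, -220472), -1))) = Add(Mul(-123320, Rational(-1, 79293)), Mul(-202544, Pow(26397, -1))) = Add(Rational(123320, 79293), Mul(-202544, Rational(1, 26397))) = Add(Rational(123320, 79293), Rational(-202544, 26397)) = Rational(-4268347784, 697699107)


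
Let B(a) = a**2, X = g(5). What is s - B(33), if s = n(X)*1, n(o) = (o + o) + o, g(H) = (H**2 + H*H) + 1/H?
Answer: -4692/5 ≈ -938.40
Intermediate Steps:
g(H) = 1/H + 2*H**2 (g(H) = (H**2 + H**2) + 1/H = 2*H**2 + 1/H = 1/H + 2*H**2)
X = 251/5 (X = (1 + 2*5**3)/5 = (1 + 2*125)/5 = (1 + 250)/5 = (1/5)*251 = 251/5 ≈ 50.200)
n(o) = 3*o (n(o) = 2*o + o = 3*o)
s = 753/5 (s = (3*(251/5))*1 = (753/5)*1 = 753/5 ≈ 150.60)
s - B(33) = 753/5 - 1*33**2 = 753/5 - 1*1089 = 753/5 - 1089 = -4692/5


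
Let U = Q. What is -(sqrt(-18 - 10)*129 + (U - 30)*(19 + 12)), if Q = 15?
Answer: 465 - 258*I*sqrt(7) ≈ 465.0 - 682.6*I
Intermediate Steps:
U = 15
-(sqrt(-18 - 10)*129 + (U - 30)*(19 + 12)) = -(sqrt(-18 - 10)*129 + (15 - 30)*(19 + 12)) = -(sqrt(-28)*129 - 15*31) = -((2*I*sqrt(7))*129 - 465) = -(258*I*sqrt(7) - 465) = -(-465 + 258*I*sqrt(7)) = 465 - 258*I*sqrt(7)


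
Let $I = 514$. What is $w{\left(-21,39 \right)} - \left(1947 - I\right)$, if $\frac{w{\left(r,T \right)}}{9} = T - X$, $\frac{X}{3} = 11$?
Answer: $-1379$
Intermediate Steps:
$X = 33$ ($X = 3 \cdot 11 = 33$)
$w{\left(r,T \right)} = -297 + 9 T$ ($w{\left(r,T \right)} = 9 \left(T - 33\right) = 9 \left(-33 + T\right) = -297 + 9 T$)
$w{\left(-21,39 \right)} - \left(1947 - I\right) = \left(-297 + 9 \cdot 39\right) - \left(1947 - 514\right) = \left(-297 + 351\right) - \left(1947 - 514\right) = 54 - 1433 = -1379$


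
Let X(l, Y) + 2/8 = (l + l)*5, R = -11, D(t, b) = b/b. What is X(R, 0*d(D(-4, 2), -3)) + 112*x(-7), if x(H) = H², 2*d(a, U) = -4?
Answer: 21511/4 ≈ 5377.8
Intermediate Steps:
D(t, b) = 1
d(a, U) = -2 (d(a, U) = (½)*(-4) = -2)
X(l, Y) = -¼ + 10*l (X(l, Y) = -¼ + (l + l)*5 = -¼ + (2*l)*5 = -¼ + 10*l)
X(R, 0*d(D(-4, 2), -3)) + 112*x(-7) = (-¼ + 10*(-11)) + 112*(-7)² = (-¼ - 110) + 112*49 = -441/4 + 5488 = 21511/4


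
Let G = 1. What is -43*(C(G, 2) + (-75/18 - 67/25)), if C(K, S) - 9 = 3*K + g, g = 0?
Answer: -33239/150 ≈ -221.59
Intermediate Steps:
C(K, S) = 9 + 3*K (C(K, S) = 9 + (3*K + 0) = 9 + 3*K)
-43*(C(G, 2) + (-75/18 - 67/25)) = -43*((9 + 3*1) + (-75/18 - 67/25)) = -43*((9 + 3) + (-75*1/18 - 67*1/25)) = -43*(12 + (-25/6 - 67/25)) = -43*(12 - 1027/150) = -43*773/150 = -33239/150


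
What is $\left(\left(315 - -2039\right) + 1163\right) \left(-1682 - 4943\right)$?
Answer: $-23300125$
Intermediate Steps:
$\left(\left(315 - -2039\right) + 1163\right) \left(-1682 - 4943\right) = \left(\left(315 + 2039\right) + 1163\right) \left(-6625\right) = \left(2354 + 1163\right) \left(-6625\right) = 3517 \left(-6625\right) = -23300125$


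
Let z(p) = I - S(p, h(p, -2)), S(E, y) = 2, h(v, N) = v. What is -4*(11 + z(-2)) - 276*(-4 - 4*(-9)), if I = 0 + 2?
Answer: -8876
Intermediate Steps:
I = 2
z(p) = 0 (z(p) = 2 - 1*2 = 2 - 2 = 0)
-4*(11 + z(-2)) - 276*(-4 - 4*(-9)) = -4*(11 + 0) - 276*(-4 - 4*(-9)) = -4*11 - 276*(-4 + 36) = -44 - 276*32 = -44 - 8832 = -8876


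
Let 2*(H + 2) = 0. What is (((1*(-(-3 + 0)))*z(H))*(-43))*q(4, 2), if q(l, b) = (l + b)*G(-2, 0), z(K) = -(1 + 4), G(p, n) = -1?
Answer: -3870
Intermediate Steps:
H = -2 (H = -2 + (½)*0 = -2 + 0 = -2)
z(K) = -5 (z(K) = -1*5 = -5)
q(l, b) = -b - l (q(l, b) = (l + b)*(-1) = (b + l)*(-1) = -b - l)
(((1*(-(-3 + 0)))*z(H))*(-43))*q(4, 2) = (((1*(-(-3 + 0)))*(-5))*(-43))*(-1*2 - 1*4) = (((1*(-1*(-3)))*(-5))*(-43))*(-2 - 4) = (((1*3)*(-5))*(-43))*(-6) = ((3*(-5))*(-43))*(-6) = -15*(-43)*(-6) = 645*(-6) = -3870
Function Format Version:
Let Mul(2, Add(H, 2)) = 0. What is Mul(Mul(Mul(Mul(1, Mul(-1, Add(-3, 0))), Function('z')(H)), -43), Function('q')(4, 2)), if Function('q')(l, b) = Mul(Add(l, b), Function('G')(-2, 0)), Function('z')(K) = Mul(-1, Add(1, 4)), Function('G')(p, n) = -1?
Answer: -3870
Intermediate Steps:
H = -2 (H = Add(-2, Mul(Rational(1, 2), 0)) = Add(-2, 0) = -2)
Function('z')(K) = -5 (Function('z')(K) = Mul(-1, 5) = -5)
Function('q')(l, b) = Add(Mul(-1, b), Mul(-1, l)) (Function('q')(l, b) = Mul(Add(l, b), -1) = Mul(Add(b, l), -1) = Add(Mul(-1, b), Mul(-1, l)))
Mul(Mul(Mul(Mul(1, Mul(-1, Add(-3, 0))), Function('z')(H)), -43), Function('q')(4, 2)) = Mul(Mul(Mul(Mul(1, Mul(-1, Add(-3, 0))), -5), -43), Add(Mul(-1, 2), Mul(-1, 4))) = Mul(Mul(Mul(Mul(1, Mul(-1, -3)), -5), -43), Add(-2, -4)) = Mul(Mul(Mul(Mul(1, 3), -5), -43), -6) = Mul(Mul(Mul(3, -5), -43), -6) = Mul(Mul(-15, -43), -6) = Mul(645, -6) = -3870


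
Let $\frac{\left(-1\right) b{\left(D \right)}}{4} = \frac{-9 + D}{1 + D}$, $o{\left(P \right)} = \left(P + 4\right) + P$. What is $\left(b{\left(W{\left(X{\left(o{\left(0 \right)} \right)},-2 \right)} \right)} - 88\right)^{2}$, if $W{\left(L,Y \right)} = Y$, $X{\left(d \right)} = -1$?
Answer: $17424$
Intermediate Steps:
$o{\left(P \right)} = 4 + 2 P$ ($o{\left(P \right)} = \left(4 + P\right) + P = 4 + 2 P$)
$b{\left(D \right)} = - \frac{4 \left(-9 + D\right)}{1 + D}$ ($b{\left(D \right)} = - 4 \frac{-9 + D}{1 + D} = - \frac{4 \left(-9 + D\right)}{1 + D}$)
$\left(b{\left(W{\left(X{\left(o{\left(0 \right)} \right)},-2 \right)} \right)} - 88\right)^{2} = \left(\frac{4 \left(9 - -2\right)}{1 - 2} - 88\right)^{2} = \left(\frac{4 \left(9 + 2\right)}{-1} - 88\right)^{2} = \left(4 \left(-1\right) 11 - 88\right)^{2} = \left(-44 - 88\right)^{2} = \left(-132\right)^{2} = 17424$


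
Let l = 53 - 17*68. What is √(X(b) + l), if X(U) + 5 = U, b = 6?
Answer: I*√1102 ≈ 33.196*I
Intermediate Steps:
X(U) = -5 + U
l = -1103 (l = 53 - 1156 = -1103)
√(X(b) + l) = √((-5 + 6) - 1103) = √(1 - 1103) = √(-1102) = I*√1102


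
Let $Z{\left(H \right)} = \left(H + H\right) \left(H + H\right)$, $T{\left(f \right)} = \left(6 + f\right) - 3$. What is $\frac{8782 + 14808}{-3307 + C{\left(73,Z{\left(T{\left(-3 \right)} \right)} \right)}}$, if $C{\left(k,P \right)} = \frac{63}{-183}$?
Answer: $- \frac{719495}{100874} \approx -7.1326$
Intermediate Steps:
$T{\left(f \right)} = 3 + f$
$Z{\left(H \right)} = 4 H^{2}$ ($Z{\left(H \right)} = 2 H 2 H = 4 H^{2}$)
$C{\left(k,P \right)} = - \frac{21}{61}$ ($C{\left(k,P \right)} = 63 \left(- \frac{1}{183}\right) = - \frac{21}{61}$)
$\frac{8782 + 14808}{-3307 + C{\left(73,Z{\left(T{\left(-3 \right)} \right)} \right)}} = \frac{8782 + 14808}{-3307 - \frac{21}{61}} = \frac{23590}{- \frac{201748}{61}} = 23590 \left(- \frac{61}{201748}\right) = - \frac{719495}{100874}$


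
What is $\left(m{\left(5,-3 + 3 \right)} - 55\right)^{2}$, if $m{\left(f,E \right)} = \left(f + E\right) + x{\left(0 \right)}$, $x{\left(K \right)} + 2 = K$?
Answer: $2704$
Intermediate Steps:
$x{\left(K \right)} = -2 + K$
$m{\left(f,E \right)} = -2 + E + f$ ($m{\left(f,E \right)} = \left(f + E\right) + \left(-2 + 0\right) = \left(E + f\right) - 2 = -2 + E + f$)
$\left(m{\left(5,-3 + 3 \right)} - 55\right)^{2} = \left(\left(-2 + \left(-3 + 3\right) + 5\right) - 55\right)^{2} = \left(\left(-2 + 0 + 5\right) - 55\right)^{2} = \left(3 - 55\right)^{2} = \left(-52\right)^{2} = 2704$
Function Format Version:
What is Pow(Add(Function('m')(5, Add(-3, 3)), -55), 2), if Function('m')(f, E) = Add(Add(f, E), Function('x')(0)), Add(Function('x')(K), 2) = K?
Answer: 2704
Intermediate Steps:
Function('x')(K) = Add(-2, K)
Function('m')(f, E) = Add(-2, E, f) (Function('m')(f, E) = Add(Add(f, E), Add(-2, 0)) = Add(Add(E, f), -2) = Add(-2, E, f))
Pow(Add(Function('m')(5, Add(-3, 3)), -55), 2) = Pow(Add(Add(-2, Add(-3, 3), 5), -55), 2) = Pow(Add(Add(-2, 0, 5), -55), 2) = Pow(Add(3, -55), 2) = Pow(-52, 2) = 2704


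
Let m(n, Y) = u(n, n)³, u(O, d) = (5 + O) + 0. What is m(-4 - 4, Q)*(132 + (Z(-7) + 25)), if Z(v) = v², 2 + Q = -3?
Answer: -5562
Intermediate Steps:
Q = -5 (Q = -2 - 3 = -5)
u(O, d) = 5 + O
m(n, Y) = (5 + n)³
m(-4 - 4, Q)*(132 + (Z(-7) + 25)) = (5 + (-4 - 4))³*(132 + ((-7)² + 25)) = (5 - 8)³*(132 + (49 + 25)) = (-3)³*(132 + 74) = -27*206 = -5562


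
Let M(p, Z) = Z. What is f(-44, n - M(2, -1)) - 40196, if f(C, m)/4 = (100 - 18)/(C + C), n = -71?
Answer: -442197/11 ≈ -40200.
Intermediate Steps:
f(C, m) = 164/C (f(C, m) = 4*((100 - 18)/(C + C)) = 4*(82/((2*C))) = 4*(82*(1/(2*C))) = 4*(41/C) = 164/C)
f(-44, n - M(2, -1)) - 40196 = 164/(-44) - 40196 = 164*(-1/44) - 40196 = -41/11 - 40196 = -442197/11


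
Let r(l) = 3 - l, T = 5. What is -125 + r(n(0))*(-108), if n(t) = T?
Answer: 91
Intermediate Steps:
n(t) = 5
-125 + r(n(0))*(-108) = -125 + (3 - 1*5)*(-108) = -125 + (3 - 5)*(-108) = -125 - 2*(-108) = -125 + 216 = 91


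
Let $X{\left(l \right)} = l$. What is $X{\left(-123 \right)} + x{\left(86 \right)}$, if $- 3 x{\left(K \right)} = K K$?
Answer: $- \frac{7765}{3} \approx -2588.3$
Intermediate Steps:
$x{\left(K \right)} = - \frac{K^{2}}{3}$ ($x{\left(K \right)} = - \frac{K K}{3} = - \frac{K^{2}}{3}$)
$X{\left(-123 \right)} + x{\left(86 \right)} = -123 - \frac{86^{2}}{3} = -123 - \frac{7396}{3} = - \frac{7765}{3}$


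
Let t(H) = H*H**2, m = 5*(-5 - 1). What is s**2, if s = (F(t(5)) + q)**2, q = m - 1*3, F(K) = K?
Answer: 71639296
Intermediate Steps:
m = -30 (m = 5*(-6) = -30)
t(H) = H**3
q = -33 (q = -30 - 1*3 = -30 - 3 = -33)
s = 8464 (s = (5**3 - 33)**2 = (125 - 33)**2 = 92**2 = 8464)
s**2 = 8464**2 = 71639296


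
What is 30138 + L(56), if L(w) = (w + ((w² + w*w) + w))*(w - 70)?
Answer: -59238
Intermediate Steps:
L(w) = (-70 + w)*(2*w + 2*w²) (L(w) = (w + ((w² + w²) + w))*(-70 + w) = (w + (2*w² + w))*(-70 + w) = (w + (w + 2*w²))*(-70 + w) = (2*w + 2*w²)*(-70 + w) = (-70 + w)*(2*w + 2*w²))
30138 + L(56) = 30138 + 2*56*(-70 + 56² - 69*56) = 30138 + 2*56*(-70 + 3136 - 3864) = 30138 + 2*56*(-798) = 30138 - 89376 = -59238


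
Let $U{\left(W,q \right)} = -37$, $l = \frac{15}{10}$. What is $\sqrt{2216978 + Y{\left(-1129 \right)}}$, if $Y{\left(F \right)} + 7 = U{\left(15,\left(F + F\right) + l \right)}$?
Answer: $3 \sqrt{246326} \approx 1488.9$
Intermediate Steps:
$l = \frac{3}{2}$ ($l = 15 \cdot \frac{1}{10} = \frac{3}{2} \approx 1.5$)
$Y{\left(F \right)} = -44$ ($Y{\left(F \right)} = -7 - 37 = -44$)
$\sqrt{2216978 + Y{\left(-1129 \right)}} = \sqrt{2216978 - 44} = \sqrt{2216934} = 3 \sqrt{246326}$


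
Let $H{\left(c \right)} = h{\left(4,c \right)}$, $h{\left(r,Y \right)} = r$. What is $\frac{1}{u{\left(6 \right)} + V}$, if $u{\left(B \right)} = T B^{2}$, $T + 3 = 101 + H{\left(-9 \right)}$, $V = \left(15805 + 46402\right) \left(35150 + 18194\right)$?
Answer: $\frac{1}{3318373880} \approx 3.0135 \cdot 10^{-10}$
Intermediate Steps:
$H{\left(c \right)} = 4$
$V = 3318370208$ ($V = 62207 \cdot 53344 = 3318370208$)
$T = 102$ ($T = -3 + \left(101 + 4\right) = -3 + 105 = 102$)
$u{\left(B \right)} = 102 B^{2}$
$\frac{1}{u{\left(6 \right)} + V} = \frac{1}{102 \cdot 6^{2} + 3318370208} = \frac{1}{102 \cdot 36 + 3318370208} = \frac{1}{3672 + 3318370208} = \frac{1}{3318373880}$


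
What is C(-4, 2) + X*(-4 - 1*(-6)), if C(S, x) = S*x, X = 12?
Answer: 16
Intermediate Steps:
C(-4, 2) + X*(-4 - 1*(-6)) = -4*2 + 12*(-4 - 1*(-6)) = -8 + 12*(-4 + 6) = -8 + 12*2 = -8 + 24 = 16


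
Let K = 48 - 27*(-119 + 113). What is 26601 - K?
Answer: 26391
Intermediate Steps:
K = 210 (K = 48 - 27*(-6) = 48 + 162 = 210)
26601 - K = 26601 - 1*210 = 26601 - 210 = 26391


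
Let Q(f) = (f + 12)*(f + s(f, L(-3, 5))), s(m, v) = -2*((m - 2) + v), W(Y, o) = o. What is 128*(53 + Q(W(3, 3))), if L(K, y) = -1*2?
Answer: 16384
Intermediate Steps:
L(K, y) = -2
s(m, v) = 4 - 2*m - 2*v (s(m, v) = -2*((-2 + m) + v) = -2*(-2 + m + v) = 4 - 2*m - 2*v)
Q(f) = (8 - f)*(12 + f) (Q(f) = (f + 12)*(f + (4 - 2*f - 2*(-2))) = (12 + f)*(f + (4 - 2*f + 4)) = (12 + f)*(f + (8 - 2*f)) = (12 + f)*(8 - f) = (8 - f)*(12 + f))
128*(53 + Q(W(3, 3))) = 128*(53 + (96 - 1*3² - 4*3)) = 128*(53 + (96 - 1*9 - 12)) = 128*(53 + (96 - 9 - 12)) = 128*(53 + 75) = 128*128 = 16384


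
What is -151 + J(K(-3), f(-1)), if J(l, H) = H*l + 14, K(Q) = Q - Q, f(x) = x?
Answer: -137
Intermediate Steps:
K(Q) = 0
J(l, H) = 14 + H*l
-151 + J(K(-3), f(-1)) = -151 + (14 - 1*0) = -151 + (14 + 0) = -151 + 14 = -137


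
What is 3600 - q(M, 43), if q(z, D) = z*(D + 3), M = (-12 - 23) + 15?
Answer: 4520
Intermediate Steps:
M = -20 (M = -35 + 15 = -20)
q(z, D) = z*(3 + D)
3600 - q(M, 43) = 3600 - (-20)*(3 + 43) = 3600 - (-20)*46 = 3600 - 1*(-920) = 3600 + 920 = 4520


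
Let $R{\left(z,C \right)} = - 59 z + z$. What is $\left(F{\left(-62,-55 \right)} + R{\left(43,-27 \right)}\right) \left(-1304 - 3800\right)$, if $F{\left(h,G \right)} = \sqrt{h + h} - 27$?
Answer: $12867184 - 10208 i \sqrt{31} \approx 1.2867 \cdot 10^{7} - 56836.0 i$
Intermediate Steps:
$R{\left(z,C \right)} = - 58 z$
$F{\left(h,G \right)} = -27 + \sqrt{2} \sqrt{h}$ ($F{\left(h,G \right)} = \sqrt{2 h} - 27 = \sqrt{2} \sqrt{h} - 27 = -27 + \sqrt{2} \sqrt{h}$)
$\left(F{\left(-62,-55 \right)} + R{\left(43,-27 \right)}\right) \left(-1304 - 3800\right) = \left(\left(-27 + \sqrt{2} \sqrt{-62}\right) - 2494\right) \left(-1304 - 3800\right) = \left(\left(-27 + \sqrt{2} i \sqrt{62}\right) - 2494\right) \left(-5104\right) = \left(\left(-27 + 2 i \sqrt{31}\right) - 2494\right) \left(-5104\right) = \left(-2521 + 2 i \sqrt{31}\right) \left(-5104\right) = 12867184 - 10208 i \sqrt{31}$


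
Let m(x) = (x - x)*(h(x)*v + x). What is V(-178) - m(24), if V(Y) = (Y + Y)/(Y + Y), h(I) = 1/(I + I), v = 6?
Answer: 1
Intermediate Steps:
h(I) = 1/(2*I)
V(Y) = 1 (V(Y) = (2*Y)/((2*Y)) = (2*Y)*(1/(2*Y)) = 1)
m(x) = 0 (m(x) = (x - x)*((1/(2*x))*6 + x) = 0*(3/x + x) = 0*(x + 3/x) = 0)
V(-178) - m(24) = 1 - 1*0 = 1 + 0 = 1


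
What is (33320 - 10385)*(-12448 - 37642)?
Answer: -1148814150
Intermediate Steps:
(33320 - 10385)*(-12448 - 37642) = 22935*(-50090) = -1148814150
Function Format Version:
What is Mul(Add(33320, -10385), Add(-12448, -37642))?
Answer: -1148814150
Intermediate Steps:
Mul(Add(33320, -10385), Add(-12448, -37642)) = Mul(22935, -50090) = -1148814150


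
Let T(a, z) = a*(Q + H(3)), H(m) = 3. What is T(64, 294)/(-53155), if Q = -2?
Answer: -64/53155 ≈ -0.0012040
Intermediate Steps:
T(a, z) = a (T(a, z) = a*(-2 + 3) = a*1 = a)
T(64, 294)/(-53155) = 64/(-53155) = 64*(-1/53155) = -64/53155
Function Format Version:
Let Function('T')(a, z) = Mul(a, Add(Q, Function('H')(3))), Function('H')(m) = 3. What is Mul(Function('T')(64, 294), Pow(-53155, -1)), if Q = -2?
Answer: Rational(-64, 53155) ≈ -0.0012040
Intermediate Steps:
Function('T')(a, z) = a (Function('T')(a, z) = Mul(a, Add(-2, 3)) = Mul(a, 1) = a)
Mul(Function('T')(64, 294), Pow(-53155, -1)) = Mul(64, Pow(-53155, -1)) = Mul(64, Rational(-1, 53155)) = Rational(-64, 53155)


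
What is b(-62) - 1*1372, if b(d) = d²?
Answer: 2472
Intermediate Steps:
b(-62) - 1*1372 = (-62)² - 1*1372 = 3844 - 1372 = 2472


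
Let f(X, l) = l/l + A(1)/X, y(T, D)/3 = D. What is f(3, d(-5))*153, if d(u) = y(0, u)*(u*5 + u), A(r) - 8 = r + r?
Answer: 663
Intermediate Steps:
A(r) = 8 + 2*r (A(r) = 8 + (r + r) = 8 + 2*r)
y(T, D) = 3*D
d(u) = 18*u**2 (d(u) = (3*u)*(u*5 + u) = (3*u)*(5*u + u) = (3*u)*(6*u) = 18*u**2)
f(X, l) = 1 + 10/X (f(X, l) = l/l + (8 + 2*1)/X = 1 + (8 + 2)/X = 1 + 10/X)
f(3, d(-5))*153 = ((10 + 3)/3)*153 = ((1/3)*13)*153 = (13/3)*153 = 663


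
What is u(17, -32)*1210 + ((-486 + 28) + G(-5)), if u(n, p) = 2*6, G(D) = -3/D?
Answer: 70313/5 ≈ 14063.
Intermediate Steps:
u(n, p) = 12
u(17, -32)*1210 + ((-486 + 28) + G(-5)) = 12*1210 + ((-486 + 28) - 3/(-5)) = 14520 + (-458 - 3*(-⅕)) = 14520 + (-458 + ⅗) = 14520 - 2287/5 = 70313/5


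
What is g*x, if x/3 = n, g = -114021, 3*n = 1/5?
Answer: -114021/5 ≈ -22804.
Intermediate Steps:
n = 1/15 (n = (⅓)/5 = (⅓)*(⅕) = 1/15 ≈ 0.066667)
x = ⅕ (x = 3*(1/15) = ⅕ ≈ 0.20000)
g*x = -114021*⅕ = -114021/5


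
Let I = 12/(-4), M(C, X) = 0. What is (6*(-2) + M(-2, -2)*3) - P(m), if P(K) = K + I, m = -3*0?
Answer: -9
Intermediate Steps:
I = -3 (I = 12*(-¼) = -3)
m = 0
P(K) = -3 + K (P(K) = K - 3 = -3 + K)
(6*(-2) + M(-2, -2)*3) - P(m) = (6*(-2) + 0*3) - (-3 + 0) = (-12 + 0) - 1*(-3) = -12 + 3 = -9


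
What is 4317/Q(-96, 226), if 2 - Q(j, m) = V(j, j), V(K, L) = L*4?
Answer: 4317/386 ≈ 11.184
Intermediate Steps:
V(K, L) = 4*L
Q(j, m) = 2 - 4*j
4317/Q(-96, 226) = 4317/(2 - 4*(-96)) = 4317/(2 + 384) = 4317/386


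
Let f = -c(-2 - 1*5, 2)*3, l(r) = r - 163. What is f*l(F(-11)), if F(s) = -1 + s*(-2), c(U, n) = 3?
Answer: 1278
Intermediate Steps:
F(s) = -1 - 2*s
l(r) = -163 + r
f = -9 (f = -1*3*3 = -3*3 = -9)
f*l(F(-11)) = -9*(-163 + (-1 - 2*(-11))) = -9*(-163 + (-1 + 22)) = -9*(-163 + 21) = -9*(-142) = 1278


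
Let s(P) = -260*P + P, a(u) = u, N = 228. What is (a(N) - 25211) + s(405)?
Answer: -129878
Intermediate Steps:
s(P) = -259*P
(a(N) - 25211) + s(405) = (228 - 25211) - 259*405 = -24983 - 104895 = -129878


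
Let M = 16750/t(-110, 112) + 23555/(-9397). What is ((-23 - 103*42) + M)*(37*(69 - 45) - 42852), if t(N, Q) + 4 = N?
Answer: 33703988517628/178543 ≈ 1.8877e+8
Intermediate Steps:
t(N, Q) = -4 + N
M = -80042510/535629 (M = 16750/(-4 - 110) + 23555/(-9397) = 16750/(-114) + 23555*(-1/9397) = 16750*(-1/114) - 23555/9397 = -8375/57 - 23555/9397 = -80042510/535629 ≈ -149.44)
((-23 - 103*42) + M)*(37*(69 - 45) - 42852) = ((-23 - 103*42) - 80042510/535629)*(37*(69 - 45) - 42852) = ((-23 - 4326) - 80042510/535629)*(37*24 - 42852) = (-4349 - 80042510/535629)*(888 - 42852) = -2409493031/535629*(-41964) = 33703988517628/178543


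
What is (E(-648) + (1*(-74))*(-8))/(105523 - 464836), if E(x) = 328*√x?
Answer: -592/359313 - 1968*I*√2/119771 ≈ -0.0016476 - 0.023237*I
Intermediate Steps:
(E(-648) + (1*(-74))*(-8))/(105523 - 464836) = (328*√(-648) + (1*(-74))*(-8))/(105523 - 464836) = (328*(18*I*√2) - 74*(-8))/(-359313) = (5904*I*√2 + 592)*(-1/359313) = (592 + 5904*I*√2)*(-1/359313) = -592/359313 - 1968*I*√2/119771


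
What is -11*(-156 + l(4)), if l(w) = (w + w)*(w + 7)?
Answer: 748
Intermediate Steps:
l(w) = 2*w*(7 + w) (l(w) = (2*w)*(7 + w) = 2*w*(7 + w))
-11*(-156 + l(4)) = -11*(-156 + 2*4*(7 + 4)) = -11*(-156 + 2*4*11) = -11*(-156 + 88) = -11*(-68) = 748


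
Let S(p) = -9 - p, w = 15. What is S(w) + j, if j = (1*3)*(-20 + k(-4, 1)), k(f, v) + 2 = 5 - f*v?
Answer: -63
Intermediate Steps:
k(f, v) = 3 - f*v (k(f, v) = -2 + (5 - f*v) = 3 - f*v)
j = -39 (j = (1*3)*(-20 + (3 - 1*(-4)*1)) = 3*(-20 + (3 + 4)) = 3*(-20 + 7) = 3*(-13) = -39)
S(w) + j = (-9 - 1*15) - 39 = (-9 - 15) - 39 = -24 - 39 = -63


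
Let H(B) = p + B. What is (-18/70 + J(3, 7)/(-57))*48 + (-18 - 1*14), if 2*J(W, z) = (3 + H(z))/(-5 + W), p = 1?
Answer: -27948/665 ≈ -42.027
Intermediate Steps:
H(B) = 1 + B
J(W, z) = (4 + z)/(2*(-5 + W)) (J(W, z) = ((3 + (1 + z))/(-5 + W))/2 = ((4 + z)/(-5 + W))/2 = (4 + z)/(2*(-5 + W)))
(-18/70 + J(3, 7)/(-57))*48 + (-18 - 1*14) = (-18/70 + ((4 + 7)/(2*(-5 + 3)))/(-57))*48 + (-18 - 1*14) = (-18*1/70 + ((½)*11/(-2))*(-1/57))*48 + (-18 - 14) = (-9/35 + ((½)*(-½)*11)*(-1/57))*48 - 32 = (-9/35 - 11/4*(-1/57))*48 - 32 = (-9/35 + 11/228)*48 - 32 = -1667/7980*48 - 32 = -6668/665 - 32 = -27948/665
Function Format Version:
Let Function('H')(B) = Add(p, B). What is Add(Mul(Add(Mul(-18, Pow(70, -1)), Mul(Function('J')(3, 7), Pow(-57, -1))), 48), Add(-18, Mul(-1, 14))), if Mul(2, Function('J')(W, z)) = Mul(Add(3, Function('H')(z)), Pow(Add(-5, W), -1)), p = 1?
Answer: Rational(-27948, 665) ≈ -42.027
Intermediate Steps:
Function('H')(B) = Add(1, B)
Function('J')(W, z) = Mul(Rational(1, 2), Pow(Add(-5, W), -1), Add(4, z)) (Function('J')(W, z) = Mul(Rational(1, 2), Mul(Add(3, Add(1, z)), Pow(Add(-5, W), -1))) = Mul(Rational(1, 2), Mul(Add(4, z), Pow(Add(-5, W), -1))) = Mul(Rational(1, 2), Mul(Pow(Add(-5, W), -1), Add(4, z))) = Mul(Rational(1, 2), Pow(Add(-5, W), -1), Add(4, z)))
Add(Mul(Add(Mul(-18, Pow(70, -1)), Mul(Function('J')(3, 7), Pow(-57, -1))), 48), Add(-18, Mul(-1, 14))) = Add(Mul(Add(Mul(-18, Pow(70, -1)), Mul(Mul(Rational(1, 2), Pow(Add(-5, 3), -1), Add(4, 7)), Pow(-57, -1))), 48), Add(-18, Mul(-1, 14))) = Add(Mul(Add(Mul(-18, Rational(1, 70)), Mul(Mul(Rational(1, 2), Pow(-2, -1), 11), Rational(-1, 57))), 48), Add(-18, -14)) = Add(Mul(Add(Rational(-9, 35), Mul(Mul(Rational(1, 2), Rational(-1, 2), 11), Rational(-1, 57))), 48), -32) = Add(Mul(Add(Rational(-9, 35), Mul(Rational(-11, 4), Rational(-1, 57))), 48), -32) = Add(Mul(Add(Rational(-9, 35), Rational(11, 228)), 48), -32) = Add(Mul(Rational(-1667, 7980), 48), -32) = Add(Rational(-6668, 665), -32) = Rational(-27948, 665)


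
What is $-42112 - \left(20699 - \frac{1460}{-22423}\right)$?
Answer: $- \frac{1408412513}{22423} \approx -62811.0$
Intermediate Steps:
$-42112 - \left(20699 - \frac{1460}{-22423}\right) = -42112 + \left(1460 \left(- \frac{1}{22423}\right) - 20699\right) = -42112 - \frac{464135137}{22423} = - \frac{1408412513}{22423}$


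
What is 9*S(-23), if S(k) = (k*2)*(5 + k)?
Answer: 7452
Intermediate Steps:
S(k) = 2*k*(5 + k) (S(k) = (2*k)*(5 + k) = 2*k*(5 + k))
9*S(-23) = 9*(2*(-23)*(5 - 23)) = 9*(2*(-23)*(-18)) = 9*828 = 7452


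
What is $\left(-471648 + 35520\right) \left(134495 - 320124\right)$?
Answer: $80958004512$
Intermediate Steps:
$\left(-471648 + 35520\right) \left(134495 - 320124\right) = \left(-436128\right) \left(-185629\right) = 80958004512$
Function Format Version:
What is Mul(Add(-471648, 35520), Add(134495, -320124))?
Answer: 80958004512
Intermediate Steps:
Mul(Add(-471648, 35520), Add(134495, -320124)) = Mul(-436128, -185629) = 80958004512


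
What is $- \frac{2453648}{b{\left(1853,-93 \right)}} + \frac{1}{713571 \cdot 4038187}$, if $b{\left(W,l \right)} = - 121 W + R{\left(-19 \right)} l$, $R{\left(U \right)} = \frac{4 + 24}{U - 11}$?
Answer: $\frac{35351340077665943111}{3229135359478915287} \approx 10.948$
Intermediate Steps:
$R{\left(U \right)} = \frac{28}{-11 + U}$
$b{\left(W,l \right)} = - 121 W - \frac{14 l}{15}$ ($b{\left(W,l \right)} = - 121 W + \frac{28}{-11 - 19} l = - 121 W + \frac{28}{-30} l = - 121 W + 28 \left(- \frac{1}{30}\right) l = - 121 W - \frac{14 l}{15}$)
$- \frac{2453648}{b{\left(1853,-93 \right)}} + \frac{1}{713571 \cdot 4038187} = - \frac{2453648}{\left(-121\right) 1853 - - \frac{434}{5}} + \frac{1}{713571 \cdot 4038187} = - \frac{2453648}{-224213 + \frac{434}{5}} + \frac{1}{713571} \cdot \frac{1}{4038187} = - \frac{2453648}{- \frac{1120631}{5}} + \frac{1}{2881533135777} = \left(-2453648\right) \left(- \frac{5}{1120631}\right) + \frac{1}{2881533135777} = \frac{12268240}{1120631} + \frac{1}{2881533135777} = \frac{35351340077665943111}{3229135359478915287}$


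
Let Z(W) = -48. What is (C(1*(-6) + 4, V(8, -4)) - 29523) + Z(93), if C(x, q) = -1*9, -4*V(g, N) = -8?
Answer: -29580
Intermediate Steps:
V(g, N) = 2 (V(g, N) = -¼*(-8) = 2)
C(x, q) = -9
(C(1*(-6) + 4, V(8, -4)) - 29523) + Z(93) = (-9 - 29523) - 48 = -29532 - 48 = -29580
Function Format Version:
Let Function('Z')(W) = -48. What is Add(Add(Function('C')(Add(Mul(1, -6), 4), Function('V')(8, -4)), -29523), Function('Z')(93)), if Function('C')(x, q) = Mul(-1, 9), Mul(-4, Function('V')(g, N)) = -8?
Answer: -29580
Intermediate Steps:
Function('V')(g, N) = 2 (Function('V')(g, N) = Mul(Rational(-1, 4), -8) = 2)
Function('C')(x, q) = -9
Add(Add(Function('C')(Add(Mul(1, -6), 4), Function('V')(8, -4)), -29523), Function('Z')(93)) = Add(Add(-9, -29523), -48) = Add(-29532, -48) = -29580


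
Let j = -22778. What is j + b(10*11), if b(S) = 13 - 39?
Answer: -22804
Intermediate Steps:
b(S) = -26
j + b(10*11) = -22778 - 26 = -22804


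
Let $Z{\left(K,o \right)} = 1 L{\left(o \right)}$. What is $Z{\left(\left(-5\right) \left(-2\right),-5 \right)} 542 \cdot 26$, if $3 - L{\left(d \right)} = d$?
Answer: $112736$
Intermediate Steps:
$L{\left(d \right)} = 3 - d$
$Z{\left(K,o \right)} = 3 - o$ ($Z{\left(K,o \right)} = 1 \left(3 - o\right) = 3 - o$)
$Z{\left(\left(-5\right) \left(-2\right),-5 \right)} 542 \cdot 26 = \left(3 - -5\right) 542 \cdot 26 = \left(3 + 5\right) 14092 = 8 \cdot 14092 = 112736$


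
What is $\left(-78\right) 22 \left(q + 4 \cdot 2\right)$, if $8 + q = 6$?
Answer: $-10296$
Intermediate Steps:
$q = -2$ ($q = -8 + 6 = -2$)
$\left(-78\right) 22 \left(q + 4 \cdot 2\right) = \left(-78\right) 22 \left(-2 + 4 \cdot 2\right) = - 1716 \left(-2 + 8\right) = \left(-1716\right) 6 = -10296$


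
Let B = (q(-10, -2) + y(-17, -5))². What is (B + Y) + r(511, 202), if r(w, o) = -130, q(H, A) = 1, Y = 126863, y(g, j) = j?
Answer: 126749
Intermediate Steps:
B = 16 (B = (1 - 5)² = (-4)² = 16)
(B + Y) + r(511, 202) = (16 + 126863) - 130 = 126879 - 130 = 126749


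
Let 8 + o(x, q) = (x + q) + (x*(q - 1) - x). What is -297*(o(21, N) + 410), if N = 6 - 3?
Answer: -132759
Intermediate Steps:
N = 3
o(x, q) = -8 + q + x*(-1 + q) (o(x, q) = -8 + ((x + q) + (x*(q - 1) - x)) = -8 + ((q + x) + (x*(-1 + q) - x)) = -8 + ((q + x) + (-x + x*(-1 + q))) = -8 + (q + x*(-1 + q)) = -8 + q + x*(-1 + q))
-297*(o(21, N) + 410) = -297*((-8 + 3 - 1*21 + 3*21) + 410) = -297*((-8 + 3 - 21 + 63) + 410) = -297*(37 + 410) = -297*447 = -132759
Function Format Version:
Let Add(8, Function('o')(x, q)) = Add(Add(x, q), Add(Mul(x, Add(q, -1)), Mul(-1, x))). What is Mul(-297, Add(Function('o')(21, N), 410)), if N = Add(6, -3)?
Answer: -132759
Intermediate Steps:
N = 3
Function('o')(x, q) = Add(-8, q, Mul(x, Add(-1, q))) (Function('o')(x, q) = Add(-8, Add(Add(x, q), Add(Mul(x, Add(q, -1)), Mul(-1, x)))) = Add(-8, Add(Add(q, x), Add(Mul(x, Add(-1, q)), Mul(-1, x)))) = Add(-8, Add(Add(q, x), Add(Mul(-1, x), Mul(x, Add(-1, q))))) = Add(-8, Add(q, Mul(x, Add(-1, q)))) = Add(-8, q, Mul(x, Add(-1, q))))
Mul(-297, Add(Function('o')(21, N), 410)) = Mul(-297, Add(Add(-8, 3, Mul(-1, 21), Mul(3, 21)), 410)) = Mul(-297, Add(Add(-8, 3, -21, 63), 410)) = Mul(-297, Add(37, 410)) = Mul(-297, 447) = -132759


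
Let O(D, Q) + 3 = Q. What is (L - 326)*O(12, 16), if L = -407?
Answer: -9529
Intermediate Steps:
O(D, Q) = -3 + Q
(L - 326)*O(12, 16) = (-407 - 326)*(-3 + 16) = -733*13 = -9529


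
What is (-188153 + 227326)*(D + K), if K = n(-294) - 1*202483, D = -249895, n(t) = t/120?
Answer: -354421987357/20 ≈ -1.7721e+10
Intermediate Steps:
n(t) = t/120 (n(t) = t*(1/120) = t/120)
K = -4049709/20 (K = (1/120)*(-294) - 1*202483 = -49/20 - 202483 = -4049709/20 ≈ -2.0249e+5)
(-188153 + 227326)*(D + K) = (-188153 + 227326)*(-249895 - 4049709/20) = 39173*(-9047609/20) = -354421987357/20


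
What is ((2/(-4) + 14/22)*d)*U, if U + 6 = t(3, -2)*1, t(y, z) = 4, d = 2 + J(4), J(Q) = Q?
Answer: -18/11 ≈ -1.6364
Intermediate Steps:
d = 6 (d = 2 + 4 = 6)
U = -2 (U = -6 + 4*1 = -6 + 4 = -2)
((2/(-4) + 14/22)*d)*U = ((2/(-4) + 14/22)*6)*(-2) = ((2*(-¼) + 14*(1/22))*6)*(-2) = ((-½ + 7/11)*6)*(-2) = ((3/22)*6)*(-2) = (9/11)*(-2) = -18/11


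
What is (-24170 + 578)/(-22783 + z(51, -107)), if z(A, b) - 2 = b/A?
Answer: 601596/580969 ≈ 1.0355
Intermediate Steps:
z(A, b) = 2 + b/A
(-24170 + 578)/(-22783 + z(51, -107)) = (-24170 + 578)/(-22783 + (2 - 107/51)) = -23592/(-22783 + (2 - 107*1/51)) = -23592/(-22783 + (2 - 107/51)) = -23592/(-22783 - 5/51) = -23592/(-1161938/51) = -23592*(-51/1161938) = 601596/580969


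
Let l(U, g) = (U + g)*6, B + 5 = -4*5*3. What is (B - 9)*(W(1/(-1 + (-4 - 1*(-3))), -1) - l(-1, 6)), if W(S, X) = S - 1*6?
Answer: 2701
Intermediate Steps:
B = -65 (B = -5 - 4*5*3 = -5 - 20*3 = -5 - 60 = -65)
W(S, X) = -6 + S (W(S, X) = S - 6 = -6 + S)
l(U, g) = 6*U + 6*g
(B - 9)*(W(1/(-1 + (-4 - 1*(-3))), -1) - l(-1, 6)) = (-65 - 9)*((-6 + 1/(-1 + (-4 - 1*(-3)))) - (6*(-1) + 6*6)) = -74*((-6 + 1/(-1 + (-4 + 3))) - (-6 + 36)) = -74*((-6 + 1/(-1 - 1)) - 1*30) = -74*((-6 + 1/(-2)) - 30) = -74*((-6 - ½) - 30) = -74*(-13/2 - 30) = -74*(-73/2) = 2701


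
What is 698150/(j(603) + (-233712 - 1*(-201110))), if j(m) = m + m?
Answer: -349075/15698 ≈ -22.237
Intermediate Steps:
j(m) = 2*m
698150/(j(603) + (-233712 - 1*(-201110))) = 698150/(2*603 + (-233712 - 1*(-201110))) = 698150/(1206 + (-233712 + 201110)) = 698150/(1206 - 32602) = 698150/(-31396) = 698150*(-1/31396) = -349075/15698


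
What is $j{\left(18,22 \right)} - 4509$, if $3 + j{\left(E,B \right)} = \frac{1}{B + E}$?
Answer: $- \frac{180479}{40} \approx -4512.0$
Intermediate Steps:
$j{\left(E,B \right)} = -3 + \frac{1}{B + E}$
$j{\left(18,22 \right)} - 4509 = \frac{1 - 66 - 54}{22 + 18} - 4509 = \frac{1 - 66 - 54}{40} - 4509 = \frac{1}{40} \left(-119\right) - 4509 = - \frac{119}{40} - 4509 = - \frac{180479}{40}$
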